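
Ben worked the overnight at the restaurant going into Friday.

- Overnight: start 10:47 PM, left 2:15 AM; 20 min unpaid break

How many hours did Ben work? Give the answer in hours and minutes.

Overnight: 10:47 PM → midnight = 1 h 13 min; midnight → 2:15 AM = 2 h 15 min; span 3 h 28 min; less 20 min break → 3 h 8 min

3 h 8 min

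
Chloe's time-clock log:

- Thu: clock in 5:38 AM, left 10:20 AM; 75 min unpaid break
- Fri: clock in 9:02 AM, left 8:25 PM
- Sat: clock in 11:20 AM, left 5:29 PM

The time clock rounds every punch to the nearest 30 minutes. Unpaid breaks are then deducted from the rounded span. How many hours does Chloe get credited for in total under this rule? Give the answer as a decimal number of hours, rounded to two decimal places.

21.25 hours

Thu: in 5:38 AM→5:30 AM, out 10:20 AM→10:30 AM; 5 h 0 min − 75 min = 3 h 45 min
Fri: in 9:02 AM→9:00 AM, out 8:25 PM→8:30 PM; 11 h 30 min
Sat: in 11:20 AM→11:30 AM, out 5:29 PM→5:30 PM; 6 h 0 min
Total credited: 21 h 15 min.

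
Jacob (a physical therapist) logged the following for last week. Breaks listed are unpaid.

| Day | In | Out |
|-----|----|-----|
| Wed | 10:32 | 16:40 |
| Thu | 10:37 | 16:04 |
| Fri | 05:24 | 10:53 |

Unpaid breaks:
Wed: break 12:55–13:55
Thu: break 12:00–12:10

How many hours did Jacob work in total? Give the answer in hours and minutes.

15 h 54 min

Wed: 10:32–16:40 = 6 h 8 min; less 60 min break → 5 h 8 min
Thu: 10:37–16:04 = 5 h 27 min; less 10 min break → 5 h 17 min
Fri: 05:24–10:53 = 5 h 29 min
Total: 5 h 8 min + 5 h 17 min + 5 h 29 min = 15 h 54 min.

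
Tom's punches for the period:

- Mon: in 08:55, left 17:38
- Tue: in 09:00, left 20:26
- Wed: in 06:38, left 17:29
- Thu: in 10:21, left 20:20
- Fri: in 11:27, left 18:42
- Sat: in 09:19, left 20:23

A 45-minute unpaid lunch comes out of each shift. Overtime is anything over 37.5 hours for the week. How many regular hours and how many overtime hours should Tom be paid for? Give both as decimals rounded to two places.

Regular 37.50 hours, overtime 17.30 hours

Mon: 08:55–17:38 = 8 h 43 min; less 45 min break → 7 h 58 min
Tue: 09:00–20:26 = 11 h 26 min; less 45 min break → 10 h 41 min
Wed: 06:38–17:29 = 10 h 51 min; less 45 min break → 10 h 6 min
Thu: 10:21–20:20 = 9 h 59 min; less 45 min break → 9 h 14 min
Fri: 11:27–18:42 = 7 h 15 min; less 45 min break → 6 h 30 min
Sat: 09:19–20:23 = 11 h 4 min; less 45 min break → 10 h 19 min
Total worked: 54 h 48 min = 54.80 h.
Threshold 37.5 h → overtime 17 h 18 min, regular 37 h 30 min.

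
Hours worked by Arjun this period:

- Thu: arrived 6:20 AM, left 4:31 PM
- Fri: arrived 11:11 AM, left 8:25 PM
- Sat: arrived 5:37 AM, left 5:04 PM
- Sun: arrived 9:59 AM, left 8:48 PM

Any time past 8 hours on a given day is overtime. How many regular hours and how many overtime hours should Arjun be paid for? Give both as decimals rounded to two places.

Thu: 6:20 AM–4:31 PM = 10 h 11 min
Fri: 11:11 AM–8:25 PM = 9 h 14 min
Sat: 5:37 AM–5:04 PM = 11 h 27 min
Sun: 9:59 AM–8:48 PM = 10 h 49 min
Thu reg 8 h 0 min / OT 2 h 11 min; Fri reg 8 h 0 min / OT 1 h 14 min; Sat reg 8 h 0 min / OT 3 h 27 min; Sun reg 8 h 0 min / OT 2 h 49 min.
Totals: regular 32 h 0 min, overtime 9 h 41 min.

Regular 32.00 hours, overtime 9.68 hours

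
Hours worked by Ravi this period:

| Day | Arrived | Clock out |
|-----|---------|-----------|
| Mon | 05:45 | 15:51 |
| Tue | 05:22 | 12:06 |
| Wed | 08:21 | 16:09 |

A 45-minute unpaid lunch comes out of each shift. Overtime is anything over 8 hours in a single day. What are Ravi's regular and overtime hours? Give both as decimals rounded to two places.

Regular 21.03 hours, overtime 1.35 hours

Mon: 05:45–15:51 = 10 h 6 min; less 45 min break → 9 h 21 min
Tue: 05:22–12:06 = 6 h 44 min; less 45 min break → 5 h 59 min
Wed: 08:21–16:09 = 7 h 48 min; less 45 min break → 7 h 3 min
Mon reg 8 h 0 min / OT 1 h 21 min; Tue reg 5 h 59 min / OT 0 h 0 min; Wed reg 7 h 3 min / OT 0 h 0 min.
Totals: regular 21 h 2 min, overtime 1 h 21 min.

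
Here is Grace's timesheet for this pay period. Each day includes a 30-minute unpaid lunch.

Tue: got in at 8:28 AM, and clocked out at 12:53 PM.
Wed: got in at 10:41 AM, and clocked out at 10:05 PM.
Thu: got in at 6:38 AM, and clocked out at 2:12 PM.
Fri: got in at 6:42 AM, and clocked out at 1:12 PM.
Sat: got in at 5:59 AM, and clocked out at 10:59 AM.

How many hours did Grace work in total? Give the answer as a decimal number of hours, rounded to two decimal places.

32.38 hours

Tue: 8:28 AM–12:53 PM = 4 h 25 min; less 30 min break → 3 h 55 min
Wed: 10:41 AM–10:05 PM = 11 h 24 min; less 30 min break → 10 h 54 min
Thu: 6:38 AM–2:12 PM = 7 h 34 min; less 30 min break → 7 h 4 min
Fri: 6:42 AM–1:12 PM = 6 h 30 min; less 30 min break → 6 h 0 min
Sat: 5:59 AM–10:59 AM = 5 h 0 min; less 30 min break → 4 h 30 min
Total: 3 h 55 min + 10 h 54 min + 7 h 4 min + 6 h 0 min + 4 h 30 min = 32 h 23 min.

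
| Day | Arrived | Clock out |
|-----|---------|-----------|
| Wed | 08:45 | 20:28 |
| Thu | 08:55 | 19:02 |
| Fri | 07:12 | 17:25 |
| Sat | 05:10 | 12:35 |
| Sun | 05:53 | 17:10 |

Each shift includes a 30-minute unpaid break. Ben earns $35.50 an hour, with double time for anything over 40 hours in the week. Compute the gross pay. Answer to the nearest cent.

Wed: 08:45–20:28 = 11 h 43 min; less 30 min break → 11 h 13 min
Thu: 08:55–19:02 = 10 h 7 min; less 30 min break → 9 h 37 min
Fri: 07:12–17:25 = 10 h 13 min; less 30 min break → 9 h 43 min
Sat: 05:10–12:35 = 7 h 25 min; less 30 min break → 6 h 55 min
Sun: 05:53–17:10 = 11 h 17 min; less 30 min break → 10 h 47 min
Total worked: 48 h 15 min = 2895 min.
Regular 40 h 0 min = 2400 min at $35.50/h; overtime 8 h 15 min = 495 min at $71.00/h.
Pay = (2400 × $35.50 + 495 × $71.00) ÷ 60 = $2005.75.

$2005.75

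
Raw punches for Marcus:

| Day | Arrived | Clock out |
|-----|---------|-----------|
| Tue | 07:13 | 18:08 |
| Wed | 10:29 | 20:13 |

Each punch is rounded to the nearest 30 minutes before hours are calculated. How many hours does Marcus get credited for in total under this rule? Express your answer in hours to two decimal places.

Tue: in 07:13→07:00, out 18:08→18:00; 11 h 0 min
Wed: in 10:29→10:30, out 20:13→20:00; 9 h 30 min
Total credited: 20 h 30 min.

20.50 hours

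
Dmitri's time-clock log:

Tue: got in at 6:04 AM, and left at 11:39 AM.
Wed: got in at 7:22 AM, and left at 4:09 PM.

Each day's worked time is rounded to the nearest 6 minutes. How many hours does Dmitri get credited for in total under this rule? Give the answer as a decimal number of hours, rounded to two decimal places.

Tue: 6:04 AM–11:39 AM = 5 h 35 min → rounds to 5 h 36 min
Wed: 7:22 AM–4:09 PM = 8 h 47 min → rounds to 8 h 48 min
Total credited: 14 h 24 min.

14.40 hours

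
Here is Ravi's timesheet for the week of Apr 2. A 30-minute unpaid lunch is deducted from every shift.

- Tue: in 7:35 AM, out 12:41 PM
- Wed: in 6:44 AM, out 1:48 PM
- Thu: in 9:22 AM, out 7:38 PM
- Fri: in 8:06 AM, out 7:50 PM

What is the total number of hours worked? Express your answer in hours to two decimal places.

Tue: 7:35 AM–12:41 PM = 5 h 6 min; less 30 min break → 4 h 36 min
Wed: 6:44 AM–1:48 PM = 7 h 4 min; less 30 min break → 6 h 34 min
Thu: 9:22 AM–7:38 PM = 10 h 16 min; less 30 min break → 9 h 46 min
Fri: 8:06 AM–7:50 PM = 11 h 44 min; less 30 min break → 11 h 14 min
Total: 4 h 36 min + 6 h 34 min + 9 h 46 min + 11 h 14 min = 32 h 10 min.

32.17 hours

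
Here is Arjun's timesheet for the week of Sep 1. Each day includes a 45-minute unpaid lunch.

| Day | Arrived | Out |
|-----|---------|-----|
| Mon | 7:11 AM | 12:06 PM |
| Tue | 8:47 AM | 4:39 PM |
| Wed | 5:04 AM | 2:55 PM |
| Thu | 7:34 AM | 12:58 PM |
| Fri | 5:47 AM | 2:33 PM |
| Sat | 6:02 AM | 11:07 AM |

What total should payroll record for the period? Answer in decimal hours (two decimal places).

37.38 hours

Mon: 7:11 AM–12:06 PM = 4 h 55 min; less 45 min break → 4 h 10 min
Tue: 8:47 AM–4:39 PM = 7 h 52 min; less 45 min break → 7 h 7 min
Wed: 5:04 AM–2:55 PM = 9 h 51 min; less 45 min break → 9 h 6 min
Thu: 7:34 AM–12:58 PM = 5 h 24 min; less 45 min break → 4 h 39 min
Fri: 5:47 AM–2:33 PM = 8 h 46 min; less 45 min break → 8 h 1 min
Sat: 6:02 AM–11:07 AM = 5 h 5 min; less 45 min break → 4 h 20 min
Total: 4 h 10 min + 7 h 7 min + 9 h 6 min + 4 h 39 min + 8 h 1 min + 4 h 20 min = 37 h 23 min.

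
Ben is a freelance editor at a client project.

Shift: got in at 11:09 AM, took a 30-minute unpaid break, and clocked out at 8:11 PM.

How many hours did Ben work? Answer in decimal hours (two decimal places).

Shift: 11:09 AM–8:11 PM = 9 h 2 min; less 30 min break → 8 h 32 min

8.53 hours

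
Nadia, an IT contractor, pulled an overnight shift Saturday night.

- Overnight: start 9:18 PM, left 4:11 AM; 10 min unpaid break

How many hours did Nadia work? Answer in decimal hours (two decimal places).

Overnight: 9:18 PM → midnight = 2 h 42 min; midnight → 4:11 AM = 4 h 11 min; span 6 h 53 min; less 10 min break → 6 h 43 min

6.72 hours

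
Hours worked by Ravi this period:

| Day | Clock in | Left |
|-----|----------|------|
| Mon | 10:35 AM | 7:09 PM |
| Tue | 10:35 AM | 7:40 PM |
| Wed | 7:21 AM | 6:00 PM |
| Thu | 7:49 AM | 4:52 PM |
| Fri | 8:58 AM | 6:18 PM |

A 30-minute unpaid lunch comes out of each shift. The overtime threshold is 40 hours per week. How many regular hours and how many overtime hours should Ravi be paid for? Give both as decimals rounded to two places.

Regular 40.00 hours, overtime 4.18 hours

Mon: 10:35 AM–7:09 PM = 8 h 34 min; less 30 min break → 8 h 4 min
Tue: 10:35 AM–7:40 PM = 9 h 5 min; less 30 min break → 8 h 35 min
Wed: 7:21 AM–6:00 PM = 10 h 39 min; less 30 min break → 10 h 9 min
Thu: 7:49 AM–4:52 PM = 9 h 3 min; less 30 min break → 8 h 33 min
Fri: 8:58 AM–6:18 PM = 9 h 20 min; less 30 min break → 8 h 50 min
Total worked: 44 h 11 min = 44.18 h.
Threshold 40 h → overtime 4 h 11 min, regular 40 h 0 min.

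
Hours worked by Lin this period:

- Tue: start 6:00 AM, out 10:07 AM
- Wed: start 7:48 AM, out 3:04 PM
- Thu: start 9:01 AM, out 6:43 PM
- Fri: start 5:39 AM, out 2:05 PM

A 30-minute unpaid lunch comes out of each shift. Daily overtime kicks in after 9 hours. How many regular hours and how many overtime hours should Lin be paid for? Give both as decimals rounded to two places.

Tue: 6:00 AM–10:07 AM = 4 h 7 min; less 30 min break → 3 h 37 min
Wed: 7:48 AM–3:04 PM = 7 h 16 min; less 30 min break → 6 h 46 min
Thu: 9:01 AM–6:43 PM = 9 h 42 min; less 30 min break → 9 h 12 min
Fri: 5:39 AM–2:05 PM = 8 h 26 min; less 30 min break → 7 h 56 min
Tue reg 3 h 37 min / OT 0 h 0 min; Wed reg 6 h 46 min / OT 0 h 0 min; Thu reg 9 h 0 min / OT 0 h 12 min; Fri reg 7 h 56 min / OT 0 h 0 min.
Totals: regular 27 h 19 min, overtime 0 h 12 min.

Regular 27.32 hours, overtime 0.20 hours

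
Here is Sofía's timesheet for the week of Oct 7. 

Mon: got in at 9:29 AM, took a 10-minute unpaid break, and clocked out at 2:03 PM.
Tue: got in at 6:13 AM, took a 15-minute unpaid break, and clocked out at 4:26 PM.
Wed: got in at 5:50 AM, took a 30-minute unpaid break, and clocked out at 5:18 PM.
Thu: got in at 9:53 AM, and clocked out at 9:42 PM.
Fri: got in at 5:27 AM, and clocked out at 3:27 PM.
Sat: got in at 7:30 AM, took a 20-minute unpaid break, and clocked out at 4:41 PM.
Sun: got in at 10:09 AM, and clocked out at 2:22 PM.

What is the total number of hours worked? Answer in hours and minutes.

Mon: 9:29 AM–2:03 PM = 4 h 34 min; less 10 min break → 4 h 24 min
Tue: 6:13 AM–4:26 PM = 10 h 13 min; less 15 min break → 9 h 58 min
Wed: 5:50 AM–5:18 PM = 11 h 28 min; less 30 min break → 10 h 58 min
Thu: 9:53 AM–9:42 PM = 11 h 49 min
Fri: 5:27 AM–3:27 PM = 10 h 0 min
Sat: 7:30 AM–4:41 PM = 9 h 11 min; less 20 min break → 8 h 51 min
Sun: 10:09 AM–2:22 PM = 4 h 13 min
Total: 4 h 24 min + 9 h 58 min + 10 h 58 min + 11 h 49 min + 10 h 0 min + 8 h 51 min + 4 h 13 min = 60 h 13 min.

60 h 13 min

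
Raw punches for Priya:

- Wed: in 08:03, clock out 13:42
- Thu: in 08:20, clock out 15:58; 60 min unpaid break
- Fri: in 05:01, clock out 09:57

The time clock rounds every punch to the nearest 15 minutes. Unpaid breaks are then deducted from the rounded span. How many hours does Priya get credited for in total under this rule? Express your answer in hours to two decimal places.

Wed: in 08:03→08:00, out 13:42→13:45; 5 h 45 min
Thu: in 08:20→08:15, out 15:58→16:00; 7 h 45 min − 60 min = 6 h 45 min
Fri: in 05:01→05:00, out 09:57→10:00; 5 h 0 min
Total credited: 17 h 30 min.

17.50 hours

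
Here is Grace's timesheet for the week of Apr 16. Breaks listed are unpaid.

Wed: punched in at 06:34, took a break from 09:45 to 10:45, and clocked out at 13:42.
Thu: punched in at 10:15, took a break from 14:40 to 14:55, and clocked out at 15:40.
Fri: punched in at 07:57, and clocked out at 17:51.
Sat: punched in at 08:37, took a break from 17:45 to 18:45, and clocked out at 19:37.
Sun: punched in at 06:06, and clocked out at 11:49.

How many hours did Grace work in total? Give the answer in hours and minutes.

36 h 55 min

Wed: 06:34–13:42 = 7 h 8 min; less 60 min break → 6 h 8 min
Thu: 10:15–15:40 = 5 h 25 min; less 15 min break → 5 h 10 min
Fri: 07:57–17:51 = 9 h 54 min
Sat: 08:37–19:37 = 11 h 0 min; less 60 min break → 10 h 0 min
Sun: 06:06–11:49 = 5 h 43 min
Total: 6 h 8 min + 5 h 10 min + 9 h 54 min + 10 h 0 min + 5 h 43 min = 36 h 55 min.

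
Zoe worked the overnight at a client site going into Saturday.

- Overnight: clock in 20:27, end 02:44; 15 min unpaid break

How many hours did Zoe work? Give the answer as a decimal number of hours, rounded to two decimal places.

Overnight: 20:27 → midnight = 3 h 33 min; midnight → 02:44 = 2 h 44 min; span 6 h 17 min; less 15 min break → 6 h 2 min

6.03 hours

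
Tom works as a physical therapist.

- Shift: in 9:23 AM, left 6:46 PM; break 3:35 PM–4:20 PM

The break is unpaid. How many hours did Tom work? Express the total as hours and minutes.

8 h 38 min

Shift: 9:23 AM–6:46 PM = 9 h 23 min; less 45 min break → 8 h 38 min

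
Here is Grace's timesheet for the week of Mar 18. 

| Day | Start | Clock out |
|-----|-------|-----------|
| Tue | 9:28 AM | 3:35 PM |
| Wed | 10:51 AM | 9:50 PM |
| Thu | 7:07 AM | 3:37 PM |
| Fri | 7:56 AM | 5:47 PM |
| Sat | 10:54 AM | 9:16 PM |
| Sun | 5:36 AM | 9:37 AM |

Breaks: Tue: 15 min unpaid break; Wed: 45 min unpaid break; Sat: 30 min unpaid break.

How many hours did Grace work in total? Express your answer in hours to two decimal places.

Tue: 9:28 AM–3:35 PM = 6 h 7 min; less 15 min break → 5 h 52 min
Wed: 10:51 AM–9:50 PM = 10 h 59 min; less 45 min break → 10 h 14 min
Thu: 7:07 AM–3:37 PM = 8 h 30 min
Fri: 7:56 AM–5:47 PM = 9 h 51 min
Sat: 10:54 AM–9:16 PM = 10 h 22 min; less 30 min break → 9 h 52 min
Sun: 5:36 AM–9:37 AM = 4 h 1 min
Total: 5 h 52 min + 10 h 14 min + 8 h 30 min + 9 h 51 min + 9 h 52 min + 4 h 1 min = 48 h 20 min.

48.33 hours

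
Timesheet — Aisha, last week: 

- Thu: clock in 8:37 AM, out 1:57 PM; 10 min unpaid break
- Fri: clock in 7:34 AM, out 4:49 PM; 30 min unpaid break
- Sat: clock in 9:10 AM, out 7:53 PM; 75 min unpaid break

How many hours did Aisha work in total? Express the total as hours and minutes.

23 h 23 min

Thu: 8:37 AM–1:57 PM = 5 h 20 min; less 10 min break → 5 h 10 min
Fri: 7:34 AM–4:49 PM = 9 h 15 min; less 30 min break → 8 h 45 min
Sat: 9:10 AM–7:53 PM = 10 h 43 min; less 75 min break → 9 h 28 min
Total: 5 h 10 min + 8 h 45 min + 9 h 28 min = 23 h 23 min.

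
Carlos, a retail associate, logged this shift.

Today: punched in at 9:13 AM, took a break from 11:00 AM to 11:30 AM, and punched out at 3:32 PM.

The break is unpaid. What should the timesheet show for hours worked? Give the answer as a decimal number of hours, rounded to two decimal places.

Today: 9:13 AM–3:32 PM = 6 h 19 min; less 30 min break → 5 h 49 min

5.82 hours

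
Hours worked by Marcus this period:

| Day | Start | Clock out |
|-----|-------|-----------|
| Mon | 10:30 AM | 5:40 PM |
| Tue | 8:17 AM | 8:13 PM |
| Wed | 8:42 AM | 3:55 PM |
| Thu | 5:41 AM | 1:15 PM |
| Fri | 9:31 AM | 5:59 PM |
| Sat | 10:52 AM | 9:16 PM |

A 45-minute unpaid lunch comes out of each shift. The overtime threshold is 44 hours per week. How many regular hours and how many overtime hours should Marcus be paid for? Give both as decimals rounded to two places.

Mon: 10:30 AM–5:40 PM = 7 h 10 min; less 45 min break → 6 h 25 min
Tue: 8:17 AM–8:13 PM = 11 h 56 min; less 45 min break → 11 h 11 min
Wed: 8:42 AM–3:55 PM = 7 h 13 min; less 45 min break → 6 h 28 min
Thu: 5:41 AM–1:15 PM = 7 h 34 min; less 45 min break → 6 h 49 min
Fri: 9:31 AM–5:59 PM = 8 h 28 min; less 45 min break → 7 h 43 min
Sat: 10:52 AM–9:16 PM = 10 h 24 min; less 45 min break → 9 h 39 min
Total worked: 48 h 15 min = 48.25 h.
Threshold 44 h → overtime 4 h 15 min, regular 44 h 0 min.

Regular 44.00 hours, overtime 4.25 hours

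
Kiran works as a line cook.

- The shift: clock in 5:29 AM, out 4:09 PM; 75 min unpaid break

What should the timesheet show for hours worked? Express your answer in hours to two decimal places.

9.42 hours

The shift: 5:29 AM–4:09 PM = 10 h 40 min; less 75 min break → 9 h 25 min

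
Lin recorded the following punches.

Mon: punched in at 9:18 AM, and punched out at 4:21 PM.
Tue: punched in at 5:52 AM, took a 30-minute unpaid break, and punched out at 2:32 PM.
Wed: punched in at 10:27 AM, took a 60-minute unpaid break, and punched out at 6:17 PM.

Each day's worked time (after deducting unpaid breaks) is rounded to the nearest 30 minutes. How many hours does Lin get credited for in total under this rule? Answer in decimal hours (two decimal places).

Mon: 9:18 AM–4:21 PM = 7 h 3 min → rounds to 7 h 0 min
Tue: 5:52 AM–2:32 PM = 8 h 40 min − 30 min = 8 h 10 min → rounds to 8 h 0 min
Wed: 10:27 AM–6:17 PM = 7 h 50 min − 60 min = 6 h 50 min → rounds to 7 h 0 min
Total credited: 22 h 0 min.

22.00 hours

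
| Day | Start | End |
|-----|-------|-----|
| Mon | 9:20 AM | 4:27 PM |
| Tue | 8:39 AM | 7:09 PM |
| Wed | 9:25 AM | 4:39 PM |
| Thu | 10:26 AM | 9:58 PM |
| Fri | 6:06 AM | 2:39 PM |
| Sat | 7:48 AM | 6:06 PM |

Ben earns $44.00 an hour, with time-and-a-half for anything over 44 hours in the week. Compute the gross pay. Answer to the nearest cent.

Mon: 9:20 AM–4:27 PM = 7 h 7 min
Tue: 8:39 AM–7:09 PM = 10 h 30 min
Wed: 9:25 AM–4:39 PM = 7 h 14 min
Thu: 10:26 AM–9:58 PM = 11 h 32 min
Fri: 6:06 AM–2:39 PM = 8 h 33 min
Sat: 7:48 AM–6:06 PM = 10 h 18 min
Total worked: 55 h 14 min = 3314 min.
Regular 44 h 0 min = 2640 min at $44.00/h; overtime 11 h 14 min = 674 min at $66.00/h.
Pay = (2640 × $44.00 + 674 × $66.00) ÷ 60 = $2677.40.

$2677.40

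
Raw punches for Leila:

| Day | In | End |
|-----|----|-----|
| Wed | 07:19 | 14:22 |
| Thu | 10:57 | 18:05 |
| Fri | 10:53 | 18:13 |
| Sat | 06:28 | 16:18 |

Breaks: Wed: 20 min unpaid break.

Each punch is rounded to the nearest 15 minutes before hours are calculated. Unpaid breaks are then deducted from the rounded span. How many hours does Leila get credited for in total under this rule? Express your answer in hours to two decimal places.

30.67 hours

Wed: in 07:19→07:15, out 14:22→14:15; 7 h 0 min − 20 min = 6 h 40 min
Thu: in 10:57→11:00, out 18:05→18:00; 7 h 0 min
Fri: in 10:53→11:00, out 18:13→18:15; 7 h 15 min
Sat: in 06:28→06:30, out 16:18→16:15; 9 h 45 min
Total credited: 30 h 40 min.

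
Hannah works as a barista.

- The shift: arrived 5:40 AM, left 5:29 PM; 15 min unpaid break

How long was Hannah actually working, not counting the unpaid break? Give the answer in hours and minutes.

The shift: 5:40 AM–5:29 PM = 11 h 49 min; less 15 min break → 11 h 34 min

11 h 34 min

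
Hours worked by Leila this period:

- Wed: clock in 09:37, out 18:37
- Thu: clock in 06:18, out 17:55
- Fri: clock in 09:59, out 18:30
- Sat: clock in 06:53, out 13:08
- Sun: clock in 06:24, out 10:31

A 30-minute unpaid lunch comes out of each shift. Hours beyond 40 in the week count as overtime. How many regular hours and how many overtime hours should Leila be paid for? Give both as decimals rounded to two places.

Regular 37.00 hours, overtime 0.00 hours

Wed: 09:37–18:37 = 9 h 0 min; less 30 min break → 8 h 30 min
Thu: 06:18–17:55 = 11 h 37 min; less 30 min break → 11 h 7 min
Fri: 09:59–18:30 = 8 h 31 min; less 30 min break → 8 h 1 min
Sat: 06:53–13:08 = 6 h 15 min; less 30 min break → 5 h 45 min
Sun: 06:24–10:31 = 4 h 7 min; less 30 min break → 3 h 37 min
Total worked: 37 h 0 min = 37.00 h.
Threshold 40 h → overtime 0 h 0 min, regular 37 h 0 min.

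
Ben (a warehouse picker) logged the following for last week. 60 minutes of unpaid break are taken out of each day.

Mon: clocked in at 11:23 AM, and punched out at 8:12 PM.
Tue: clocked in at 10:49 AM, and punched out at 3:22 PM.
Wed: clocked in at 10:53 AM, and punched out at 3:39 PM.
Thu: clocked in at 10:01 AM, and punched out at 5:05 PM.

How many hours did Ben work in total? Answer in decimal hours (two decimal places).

21.20 hours

Mon: 11:23 AM–8:12 PM = 8 h 49 min; less 60 min break → 7 h 49 min
Tue: 10:49 AM–3:22 PM = 4 h 33 min; less 60 min break → 3 h 33 min
Wed: 10:53 AM–3:39 PM = 4 h 46 min; less 60 min break → 3 h 46 min
Thu: 10:01 AM–5:05 PM = 7 h 4 min; less 60 min break → 6 h 4 min
Total: 7 h 49 min + 3 h 33 min + 3 h 46 min + 6 h 4 min = 21 h 12 min.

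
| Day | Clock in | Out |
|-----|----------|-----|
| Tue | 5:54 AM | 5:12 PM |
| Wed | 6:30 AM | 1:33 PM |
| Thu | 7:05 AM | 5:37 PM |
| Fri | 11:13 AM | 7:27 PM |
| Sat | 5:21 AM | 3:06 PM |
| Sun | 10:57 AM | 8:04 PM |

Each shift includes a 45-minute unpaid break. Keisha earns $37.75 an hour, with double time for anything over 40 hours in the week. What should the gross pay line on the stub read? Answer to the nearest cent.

Tue: 5:54 AM–5:12 PM = 11 h 18 min; less 45 min break → 10 h 33 min
Wed: 6:30 AM–1:33 PM = 7 h 3 min; less 45 min break → 6 h 18 min
Thu: 7:05 AM–5:37 PM = 10 h 32 min; less 45 min break → 9 h 47 min
Fri: 11:13 AM–7:27 PM = 8 h 14 min; less 45 min break → 7 h 29 min
Sat: 5:21 AM–3:06 PM = 9 h 45 min; less 45 min break → 9 h 0 min
Sun: 10:57 AM–8:04 PM = 9 h 7 min; less 45 min break → 8 h 22 min
Total worked: 51 h 29 min = 3089 min.
Regular 40 h 0 min = 2400 min at $37.75/h; overtime 11 h 29 min = 689 min at $75.50/h.
Pay = (2400 × $37.75 + 689 × $75.50) ÷ 60 = $2376.99.

$2376.99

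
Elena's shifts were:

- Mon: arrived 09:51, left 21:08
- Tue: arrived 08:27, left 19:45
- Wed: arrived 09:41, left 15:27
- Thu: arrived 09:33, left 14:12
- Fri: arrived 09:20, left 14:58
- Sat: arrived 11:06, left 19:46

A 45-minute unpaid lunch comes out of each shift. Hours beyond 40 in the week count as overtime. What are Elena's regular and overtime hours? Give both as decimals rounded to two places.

Mon: 09:51–21:08 = 11 h 17 min; less 45 min break → 10 h 32 min
Tue: 08:27–19:45 = 11 h 18 min; less 45 min break → 10 h 33 min
Wed: 09:41–15:27 = 5 h 46 min; less 45 min break → 5 h 1 min
Thu: 09:33–14:12 = 4 h 39 min; less 45 min break → 3 h 54 min
Fri: 09:20–14:58 = 5 h 38 min; less 45 min break → 4 h 53 min
Sat: 11:06–19:46 = 8 h 40 min; less 45 min break → 7 h 55 min
Total worked: 42 h 48 min = 42.80 h.
Threshold 40 h → overtime 2 h 48 min, regular 40 h 0 min.

Regular 40.00 hours, overtime 2.80 hours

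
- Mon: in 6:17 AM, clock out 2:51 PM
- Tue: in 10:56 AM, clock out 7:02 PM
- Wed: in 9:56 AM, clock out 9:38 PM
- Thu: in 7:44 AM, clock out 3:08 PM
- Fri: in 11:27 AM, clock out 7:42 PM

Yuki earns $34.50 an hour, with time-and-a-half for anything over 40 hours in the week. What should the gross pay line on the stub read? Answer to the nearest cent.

$1587.86

Mon: 6:17 AM–2:51 PM = 8 h 34 min
Tue: 10:56 AM–7:02 PM = 8 h 6 min
Wed: 9:56 AM–9:38 PM = 11 h 42 min
Thu: 7:44 AM–3:08 PM = 7 h 24 min
Fri: 11:27 AM–7:42 PM = 8 h 15 min
Total worked: 44 h 1 min = 2641 min.
Regular 40 h 0 min = 2400 min at $34.50/h; overtime 4 h 1 min = 241 min at $51.75/h.
Pay = (2400 × $34.50 + 241 × $51.75) ÷ 60 = $1587.86.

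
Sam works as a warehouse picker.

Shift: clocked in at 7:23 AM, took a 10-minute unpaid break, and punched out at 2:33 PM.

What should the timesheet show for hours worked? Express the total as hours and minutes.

7 h 0 min

Shift: 7:23 AM–2:33 PM = 7 h 10 min; less 10 min break → 7 h 0 min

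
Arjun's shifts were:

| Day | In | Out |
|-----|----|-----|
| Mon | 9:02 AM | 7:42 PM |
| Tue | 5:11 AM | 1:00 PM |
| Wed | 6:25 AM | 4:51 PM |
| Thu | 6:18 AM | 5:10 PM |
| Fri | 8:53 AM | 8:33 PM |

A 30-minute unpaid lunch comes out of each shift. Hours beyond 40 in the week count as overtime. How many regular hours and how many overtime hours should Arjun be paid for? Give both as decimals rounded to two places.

Mon: 9:02 AM–7:42 PM = 10 h 40 min; less 30 min break → 10 h 10 min
Tue: 5:11 AM–1:00 PM = 7 h 49 min; less 30 min break → 7 h 19 min
Wed: 6:25 AM–4:51 PM = 10 h 26 min; less 30 min break → 9 h 56 min
Thu: 6:18 AM–5:10 PM = 10 h 52 min; less 30 min break → 10 h 22 min
Fri: 8:53 AM–8:33 PM = 11 h 40 min; less 30 min break → 11 h 10 min
Total worked: 48 h 57 min = 48.95 h.
Threshold 40 h → overtime 8 h 57 min, regular 40 h 0 min.

Regular 40.00 hours, overtime 8.95 hours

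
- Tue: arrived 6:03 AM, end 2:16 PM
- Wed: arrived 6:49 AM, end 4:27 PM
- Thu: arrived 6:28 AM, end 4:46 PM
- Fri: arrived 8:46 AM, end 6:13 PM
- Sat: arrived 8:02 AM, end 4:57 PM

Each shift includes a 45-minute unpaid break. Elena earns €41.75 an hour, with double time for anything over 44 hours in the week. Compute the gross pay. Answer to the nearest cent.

Tue: 6:03 AM–2:16 PM = 8 h 13 min; less 45 min break → 7 h 28 min
Wed: 6:49 AM–4:27 PM = 9 h 38 min; less 45 min break → 8 h 53 min
Thu: 6:28 AM–4:46 PM = 10 h 18 min; less 45 min break → 9 h 33 min
Fri: 8:46 AM–6:13 PM = 9 h 27 min; less 45 min break → 8 h 42 min
Sat: 8:02 AM–4:57 PM = 8 h 55 min; less 45 min break → 8 h 10 min
Total worked: 42 h 46 min = 2566 min.
Regular 42 h 46 min = 2566 min at €41.75/h; overtime 0 h 0 min = 0 min at €83.50/h.
Pay = (2566 × €41.75 + 0 × €83.50) ÷ 60 = €1785.51.

€1785.51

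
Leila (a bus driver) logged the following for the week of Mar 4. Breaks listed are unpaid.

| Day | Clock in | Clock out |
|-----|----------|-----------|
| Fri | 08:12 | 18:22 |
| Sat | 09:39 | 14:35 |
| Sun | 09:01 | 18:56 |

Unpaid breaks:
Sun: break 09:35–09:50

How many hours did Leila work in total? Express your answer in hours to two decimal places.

24.77 hours

Fri: 08:12–18:22 = 10 h 10 min
Sat: 09:39–14:35 = 4 h 56 min
Sun: 09:01–18:56 = 9 h 55 min; less 15 min break → 9 h 40 min
Total: 10 h 10 min + 4 h 56 min + 9 h 40 min = 24 h 46 min.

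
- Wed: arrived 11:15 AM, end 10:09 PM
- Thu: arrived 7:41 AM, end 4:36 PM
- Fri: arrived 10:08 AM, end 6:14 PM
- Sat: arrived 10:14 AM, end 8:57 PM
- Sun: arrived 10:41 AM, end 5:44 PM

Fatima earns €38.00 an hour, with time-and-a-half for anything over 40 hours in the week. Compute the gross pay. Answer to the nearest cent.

Wed: 11:15 AM–10:09 PM = 10 h 54 min
Thu: 7:41 AM–4:36 PM = 8 h 55 min
Fri: 10:08 AM–6:14 PM = 8 h 6 min
Sat: 10:14 AM–8:57 PM = 10 h 43 min
Sun: 10:41 AM–5:44 PM = 7 h 3 min
Total worked: 45 h 41 min = 2741 min.
Regular 40 h 0 min = 2400 min at €38.00/h; overtime 5 h 41 min = 341 min at €57.00/h.
Pay = (2400 × €38.00 + 341 × €57.00) ÷ 60 = €1843.95.

€1843.95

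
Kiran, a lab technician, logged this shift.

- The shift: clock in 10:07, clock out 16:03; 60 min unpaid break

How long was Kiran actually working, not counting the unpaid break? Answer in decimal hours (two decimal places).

The shift: 10:07–16:03 = 5 h 56 min; less 60 min break → 4 h 56 min

4.93 hours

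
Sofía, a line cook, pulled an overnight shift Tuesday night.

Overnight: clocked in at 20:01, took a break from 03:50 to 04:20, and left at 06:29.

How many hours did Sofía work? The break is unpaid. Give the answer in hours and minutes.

9 h 58 min

Overnight: 20:01 → midnight = 3 h 59 min; midnight → 06:29 = 6 h 29 min; span 10 h 28 min; less 30 min break → 9 h 58 min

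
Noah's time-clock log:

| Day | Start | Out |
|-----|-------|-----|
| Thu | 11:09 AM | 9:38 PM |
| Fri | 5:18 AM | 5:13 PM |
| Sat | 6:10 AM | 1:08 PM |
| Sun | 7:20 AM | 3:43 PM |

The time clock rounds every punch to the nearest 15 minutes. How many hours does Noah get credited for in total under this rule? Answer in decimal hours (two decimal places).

Thu: in 11:09 AM→11:15 AM, out 9:38 PM→9:45 PM; 10 h 30 min
Fri: in 5:18 AM→5:15 AM, out 5:13 PM→5:15 PM; 12 h 0 min
Sat: in 6:10 AM→6:15 AM, out 1:08 PM→1:15 PM; 7 h 0 min
Sun: in 7:20 AM→7:15 AM, out 3:43 PM→3:45 PM; 8 h 30 min
Total credited: 38 h 0 min.

38.00 hours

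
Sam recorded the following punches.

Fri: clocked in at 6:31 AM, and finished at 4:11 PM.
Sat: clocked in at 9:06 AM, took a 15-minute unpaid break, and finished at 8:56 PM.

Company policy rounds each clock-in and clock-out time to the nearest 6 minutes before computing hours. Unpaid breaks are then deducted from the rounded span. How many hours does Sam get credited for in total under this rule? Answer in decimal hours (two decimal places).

Fri: in 6:31 AM→6:30 AM, out 4:11 PM→4:12 PM; 9 h 42 min
Sat: in 9:06 AM→9:06 AM, out 8:56 PM→8:54 PM; 11 h 48 min − 15 min = 11 h 33 min
Total credited: 21 h 15 min.

21.25 hours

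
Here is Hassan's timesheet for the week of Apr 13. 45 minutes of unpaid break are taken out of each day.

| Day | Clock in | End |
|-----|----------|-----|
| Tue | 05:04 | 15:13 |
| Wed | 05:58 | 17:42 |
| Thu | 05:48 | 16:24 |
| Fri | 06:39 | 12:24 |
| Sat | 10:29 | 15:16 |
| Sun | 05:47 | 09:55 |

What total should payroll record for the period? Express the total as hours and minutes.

Tue: 05:04–15:13 = 10 h 9 min; less 45 min break → 9 h 24 min
Wed: 05:58–17:42 = 11 h 44 min; less 45 min break → 10 h 59 min
Thu: 05:48–16:24 = 10 h 36 min; less 45 min break → 9 h 51 min
Fri: 06:39–12:24 = 5 h 45 min; less 45 min break → 5 h 0 min
Sat: 10:29–15:16 = 4 h 47 min; less 45 min break → 4 h 2 min
Sun: 05:47–09:55 = 4 h 8 min; less 45 min break → 3 h 23 min
Total: 9 h 24 min + 10 h 59 min + 9 h 51 min + 5 h 0 min + 4 h 2 min + 3 h 23 min = 42 h 39 min.

42 h 39 min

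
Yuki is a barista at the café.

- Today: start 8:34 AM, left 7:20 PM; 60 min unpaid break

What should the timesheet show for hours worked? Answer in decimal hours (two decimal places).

Today: 8:34 AM–7:20 PM = 10 h 46 min; less 60 min break → 9 h 46 min

9.77 hours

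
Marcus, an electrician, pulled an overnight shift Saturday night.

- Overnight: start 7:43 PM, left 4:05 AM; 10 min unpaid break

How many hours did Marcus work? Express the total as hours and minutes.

8 h 12 min

Overnight: 7:43 PM → midnight = 4 h 17 min; midnight → 4:05 AM = 4 h 5 min; span 8 h 22 min; less 10 min break → 8 h 12 min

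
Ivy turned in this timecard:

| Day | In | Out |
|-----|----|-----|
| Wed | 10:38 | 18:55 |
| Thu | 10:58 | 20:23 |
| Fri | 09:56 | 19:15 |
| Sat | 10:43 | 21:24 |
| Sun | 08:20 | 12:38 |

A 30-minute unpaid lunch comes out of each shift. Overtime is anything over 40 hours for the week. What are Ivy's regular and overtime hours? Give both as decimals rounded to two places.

Wed: 10:38–18:55 = 8 h 17 min; less 30 min break → 7 h 47 min
Thu: 10:58–20:23 = 9 h 25 min; less 30 min break → 8 h 55 min
Fri: 09:56–19:15 = 9 h 19 min; less 30 min break → 8 h 49 min
Sat: 10:43–21:24 = 10 h 41 min; less 30 min break → 10 h 11 min
Sun: 08:20–12:38 = 4 h 18 min; less 30 min break → 3 h 48 min
Total worked: 39 h 30 min = 39.50 h.
Threshold 40 h → overtime 0 h 0 min, regular 39 h 30 min.

Regular 39.50 hours, overtime 0.00 hours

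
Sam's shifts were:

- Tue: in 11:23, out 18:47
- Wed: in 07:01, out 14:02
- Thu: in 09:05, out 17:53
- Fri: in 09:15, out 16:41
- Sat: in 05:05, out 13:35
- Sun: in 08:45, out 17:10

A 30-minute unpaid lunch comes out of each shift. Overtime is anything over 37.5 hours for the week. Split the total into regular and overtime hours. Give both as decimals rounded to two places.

Regular 37.50 hours, overtime 7.07 hours

Tue: 11:23–18:47 = 7 h 24 min; less 30 min break → 6 h 54 min
Wed: 07:01–14:02 = 7 h 1 min; less 30 min break → 6 h 31 min
Thu: 09:05–17:53 = 8 h 48 min; less 30 min break → 8 h 18 min
Fri: 09:15–16:41 = 7 h 26 min; less 30 min break → 6 h 56 min
Sat: 05:05–13:35 = 8 h 30 min; less 30 min break → 8 h 0 min
Sun: 08:45–17:10 = 8 h 25 min; less 30 min break → 7 h 55 min
Total worked: 44 h 34 min = 44.57 h.
Threshold 37.5 h → overtime 7 h 4 min, regular 37 h 30 min.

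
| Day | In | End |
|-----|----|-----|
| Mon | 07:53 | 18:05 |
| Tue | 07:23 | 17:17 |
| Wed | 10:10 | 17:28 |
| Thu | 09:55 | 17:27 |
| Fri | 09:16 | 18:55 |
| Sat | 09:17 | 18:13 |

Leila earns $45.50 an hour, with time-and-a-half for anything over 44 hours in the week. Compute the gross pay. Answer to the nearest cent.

Mon: 07:53–18:05 = 10 h 12 min
Tue: 07:23–17:17 = 9 h 54 min
Wed: 10:10–17:28 = 7 h 18 min
Thu: 09:55–17:27 = 7 h 32 min
Fri: 09:16–18:55 = 9 h 39 min
Sat: 09:17–18:13 = 8 h 56 min
Total worked: 53 h 31 min = 3211 min.
Regular 44 h 0 min = 2640 min at $45.50/h; overtime 9 h 31 min = 571 min at $68.25/h.
Pay = (2640 × $45.50 + 571 × $68.25) ÷ 60 = $2651.51.

$2651.51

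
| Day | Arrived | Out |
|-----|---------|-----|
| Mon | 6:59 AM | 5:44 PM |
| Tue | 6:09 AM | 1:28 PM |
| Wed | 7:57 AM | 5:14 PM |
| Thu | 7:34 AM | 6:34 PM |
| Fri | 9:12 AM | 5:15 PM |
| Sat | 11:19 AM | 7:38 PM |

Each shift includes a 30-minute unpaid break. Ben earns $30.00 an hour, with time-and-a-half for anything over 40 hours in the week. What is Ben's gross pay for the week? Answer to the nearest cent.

Mon: 6:59 AM–5:44 PM = 10 h 45 min; less 30 min break → 10 h 15 min
Tue: 6:09 AM–1:28 PM = 7 h 19 min; less 30 min break → 6 h 49 min
Wed: 7:57 AM–5:14 PM = 9 h 17 min; less 30 min break → 8 h 47 min
Thu: 7:34 AM–6:34 PM = 11 h 0 min; less 30 min break → 10 h 30 min
Fri: 9:12 AM–5:15 PM = 8 h 3 min; less 30 min break → 7 h 33 min
Sat: 11:19 AM–7:38 PM = 8 h 19 min; less 30 min break → 7 h 49 min
Total worked: 51 h 43 min = 3103 min.
Regular 40 h 0 min = 2400 min at $30.00/h; overtime 11 h 43 min = 703 min at $45.00/h.
Pay = (2400 × $30.00 + 703 × $45.00) ÷ 60 = $1727.25.

$1727.25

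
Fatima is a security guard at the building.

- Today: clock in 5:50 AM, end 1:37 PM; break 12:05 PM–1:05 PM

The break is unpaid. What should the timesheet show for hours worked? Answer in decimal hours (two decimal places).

Today: 5:50 AM–1:37 PM = 7 h 47 min; less 60 min break → 6 h 47 min

6.78 hours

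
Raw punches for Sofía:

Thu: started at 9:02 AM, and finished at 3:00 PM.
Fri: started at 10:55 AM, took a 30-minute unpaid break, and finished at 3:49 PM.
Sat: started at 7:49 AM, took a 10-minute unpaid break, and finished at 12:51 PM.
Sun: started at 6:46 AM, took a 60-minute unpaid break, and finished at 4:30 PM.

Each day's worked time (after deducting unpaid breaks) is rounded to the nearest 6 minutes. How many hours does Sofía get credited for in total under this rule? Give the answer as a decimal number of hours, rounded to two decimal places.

Thu: 9:02 AM–3:00 PM = 5 h 58 min → rounds to 6 h 0 min
Fri: 10:55 AM–3:49 PM = 4 h 54 min − 30 min = 4 h 24 min → rounds to 4 h 24 min
Sat: 7:49 AM–12:51 PM = 5 h 2 min − 10 min = 4 h 52 min → rounds to 4 h 54 min
Sun: 6:46 AM–4:30 PM = 9 h 44 min − 60 min = 8 h 44 min → rounds to 8 h 42 min
Total credited: 24 h 0 min.

24.00 hours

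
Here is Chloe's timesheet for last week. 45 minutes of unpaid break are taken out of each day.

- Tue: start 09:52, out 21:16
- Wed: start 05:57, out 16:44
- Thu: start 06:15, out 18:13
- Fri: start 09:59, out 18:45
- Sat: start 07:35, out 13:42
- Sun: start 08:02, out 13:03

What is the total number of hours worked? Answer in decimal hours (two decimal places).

Tue: 09:52–21:16 = 11 h 24 min; less 45 min break → 10 h 39 min
Wed: 05:57–16:44 = 10 h 47 min; less 45 min break → 10 h 2 min
Thu: 06:15–18:13 = 11 h 58 min; less 45 min break → 11 h 13 min
Fri: 09:59–18:45 = 8 h 46 min; less 45 min break → 8 h 1 min
Sat: 07:35–13:42 = 6 h 7 min; less 45 min break → 5 h 22 min
Sun: 08:02–13:03 = 5 h 1 min; less 45 min break → 4 h 16 min
Total: 10 h 39 min + 10 h 2 min + 11 h 13 min + 8 h 1 min + 5 h 22 min + 4 h 16 min = 49 h 33 min.

49.55 hours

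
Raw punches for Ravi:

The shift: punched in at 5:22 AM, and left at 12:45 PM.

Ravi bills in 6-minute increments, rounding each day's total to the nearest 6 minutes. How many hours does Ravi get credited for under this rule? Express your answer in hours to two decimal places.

The shift: 5:22 AM–12:45 PM = 7 h 23 min → rounds to 7 h 24 min

7.40 hours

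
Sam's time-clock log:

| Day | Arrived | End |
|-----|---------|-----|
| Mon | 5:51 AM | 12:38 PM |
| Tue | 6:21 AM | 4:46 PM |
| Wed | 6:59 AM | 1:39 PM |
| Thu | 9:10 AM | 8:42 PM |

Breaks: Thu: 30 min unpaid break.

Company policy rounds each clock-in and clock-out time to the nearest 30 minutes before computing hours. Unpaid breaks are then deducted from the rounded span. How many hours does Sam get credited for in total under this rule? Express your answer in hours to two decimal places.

Mon: in 5:51 AM→6:00 AM, out 12:38 PM→12:30 PM; 6 h 30 min
Tue: in 6:21 AM→6:30 AM, out 4:46 PM→5:00 PM; 10 h 30 min
Wed: in 6:59 AM→7:00 AM, out 1:39 PM→1:30 PM; 6 h 30 min
Thu: in 9:10 AM→9:00 AM, out 8:42 PM→8:30 PM; 11 h 30 min − 30 min = 11 h 0 min
Total credited: 34 h 30 min.

34.50 hours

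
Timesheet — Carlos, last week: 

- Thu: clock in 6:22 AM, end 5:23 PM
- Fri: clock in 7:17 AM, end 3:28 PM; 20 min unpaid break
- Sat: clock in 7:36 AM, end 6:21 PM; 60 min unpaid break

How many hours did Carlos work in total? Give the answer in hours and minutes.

28 h 37 min

Thu: 6:22 AM–5:23 PM = 11 h 1 min
Fri: 7:17 AM–3:28 PM = 8 h 11 min; less 20 min break → 7 h 51 min
Sat: 7:36 AM–6:21 PM = 10 h 45 min; less 60 min break → 9 h 45 min
Total: 11 h 1 min + 7 h 51 min + 9 h 45 min = 28 h 37 min.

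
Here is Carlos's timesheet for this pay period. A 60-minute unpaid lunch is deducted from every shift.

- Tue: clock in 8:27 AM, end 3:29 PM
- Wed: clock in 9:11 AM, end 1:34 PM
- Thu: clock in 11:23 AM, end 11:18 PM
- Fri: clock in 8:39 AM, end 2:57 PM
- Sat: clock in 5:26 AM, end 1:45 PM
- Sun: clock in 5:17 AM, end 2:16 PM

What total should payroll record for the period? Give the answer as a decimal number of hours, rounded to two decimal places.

Tue: 8:27 AM–3:29 PM = 7 h 2 min; less 60 min break → 6 h 2 min
Wed: 9:11 AM–1:34 PM = 4 h 23 min; less 60 min break → 3 h 23 min
Thu: 11:23 AM–11:18 PM = 11 h 55 min; less 60 min break → 10 h 55 min
Fri: 8:39 AM–2:57 PM = 6 h 18 min; less 60 min break → 5 h 18 min
Sat: 5:26 AM–1:45 PM = 8 h 19 min; less 60 min break → 7 h 19 min
Sun: 5:17 AM–2:16 PM = 8 h 59 min; less 60 min break → 7 h 59 min
Total: 6 h 2 min + 3 h 23 min + 10 h 55 min + 5 h 18 min + 7 h 19 min + 7 h 59 min = 40 h 56 min.

40.93 hours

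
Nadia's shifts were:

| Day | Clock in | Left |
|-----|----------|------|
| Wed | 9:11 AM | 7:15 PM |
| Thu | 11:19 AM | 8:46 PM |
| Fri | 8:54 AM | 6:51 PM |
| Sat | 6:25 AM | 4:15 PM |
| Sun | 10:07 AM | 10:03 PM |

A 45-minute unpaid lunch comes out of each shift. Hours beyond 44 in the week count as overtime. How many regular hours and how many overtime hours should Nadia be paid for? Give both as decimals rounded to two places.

Regular 44.00 hours, overtime 3.48 hours

Wed: 9:11 AM–7:15 PM = 10 h 4 min; less 45 min break → 9 h 19 min
Thu: 11:19 AM–8:46 PM = 9 h 27 min; less 45 min break → 8 h 42 min
Fri: 8:54 AM–6:51 PM = 9 h 57 min; less 45 min break → 9 h 12 min
Sat: 6:25 AM–4:15 PM = 9 h 50 min; less 45 min break → 9 h 5 min
Sun: 10:07 AM–10:03 PM = 11 h 56 min; less 45 min break → 11 h 11 min
Total worked: 47 h 29 min = 47.48 h.
Threshold 44 h → overtime 3 h 29 min, regular 44 h 0 min.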